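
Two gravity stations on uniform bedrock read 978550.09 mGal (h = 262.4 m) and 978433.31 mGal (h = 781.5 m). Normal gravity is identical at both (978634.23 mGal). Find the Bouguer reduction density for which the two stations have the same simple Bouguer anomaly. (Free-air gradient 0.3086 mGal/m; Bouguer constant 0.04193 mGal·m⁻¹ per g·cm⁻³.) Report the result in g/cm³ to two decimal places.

Δg_obs = 978433.31 − 978550.09 = -116.78 mGal over Δh = 781.5 − 262.4 = 519.1 m
Equal Bouguer anomalies ⇒ Δg_obs + (0.3086 − 0.04193ρ)·Δh = 0
0.3086 − 0.04193ρ = −Δg_obs/Δh = 0.22497
ρ = (0.3086 − 0.22497) / 0.04193 = 1.99 g/cm³

1.99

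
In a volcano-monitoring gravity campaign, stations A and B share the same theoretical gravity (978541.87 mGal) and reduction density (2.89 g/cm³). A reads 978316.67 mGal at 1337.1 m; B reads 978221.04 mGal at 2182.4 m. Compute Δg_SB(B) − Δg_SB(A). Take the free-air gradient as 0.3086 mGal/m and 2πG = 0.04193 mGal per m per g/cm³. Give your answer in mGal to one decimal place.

62.8

Δg_SB(A) = 978316.67 − 978541.87 + 0.3086×1337.1 − 0.04193×2.89×1337.1 = 25.40 mGal
Δg_SB(B) = 978221.04 − 978541.87 + 0.3086×2182.4 − 0.04193×2.89×2182.4 = 88.20 mGal
Difference = 88.20 − (25.40) = 62.80 mGal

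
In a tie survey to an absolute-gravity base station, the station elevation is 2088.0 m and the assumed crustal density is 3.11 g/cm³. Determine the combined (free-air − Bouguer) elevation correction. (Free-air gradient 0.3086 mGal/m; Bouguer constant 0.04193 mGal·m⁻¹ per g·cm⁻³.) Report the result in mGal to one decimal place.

372.1

Combined gradient = 0.3086 − 0.04193 × 3.11 = 0.1781977 mGal/m
Combined elevation correction = 0.1781977 × 2088.0 = 372.1 mGal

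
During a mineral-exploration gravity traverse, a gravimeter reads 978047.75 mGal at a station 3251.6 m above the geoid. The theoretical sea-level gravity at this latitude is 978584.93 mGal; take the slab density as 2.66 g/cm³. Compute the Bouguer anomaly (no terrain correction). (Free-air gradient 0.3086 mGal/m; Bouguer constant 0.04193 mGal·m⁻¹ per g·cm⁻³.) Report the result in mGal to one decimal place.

Free-air correction = 0.3086 × 3251.6 = 1003.44 mGal
Free-air anomaly = 978047.75 − 978584.93 + (1003.44) = 466.26 mGal
Bouguer slab correction = 0.04193 × 2.66 × 3251.6 = 362.66 mGal
Simple Bouguer anomaly = 466.26 − (362.66) = 103.60 mGal

103.6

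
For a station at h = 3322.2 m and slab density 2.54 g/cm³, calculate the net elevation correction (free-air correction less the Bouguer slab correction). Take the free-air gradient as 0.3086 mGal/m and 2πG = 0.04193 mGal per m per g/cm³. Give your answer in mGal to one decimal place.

Combined gradient = 0.3086 − 0.04193 × 2.54 = 0.2020978 mGal/m
Combined elevation correction = 0.2020978 × 3322.2 = 671.4 mGal

671.4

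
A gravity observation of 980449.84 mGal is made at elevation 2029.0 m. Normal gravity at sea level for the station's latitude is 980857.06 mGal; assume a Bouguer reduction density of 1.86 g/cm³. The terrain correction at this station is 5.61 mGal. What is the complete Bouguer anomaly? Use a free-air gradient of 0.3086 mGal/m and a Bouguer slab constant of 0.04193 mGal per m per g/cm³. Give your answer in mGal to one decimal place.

66.3

Free-air correction = 0.3086 × 2029.0 = 626.15 mGal
Free-air anomaly = 980449.84 − 980857.06 + (626.15) = 218.93 mGal
Bouguer slab correction = 0.04193 × 1.86 × 2029.0 = 158.24 mGal
Simple Bouguer anomaly = 218.93 − (158.24) = 60.69 mGal
Complete Bouguer anomaly = 60.69 + 5.61 = 66.30 mGal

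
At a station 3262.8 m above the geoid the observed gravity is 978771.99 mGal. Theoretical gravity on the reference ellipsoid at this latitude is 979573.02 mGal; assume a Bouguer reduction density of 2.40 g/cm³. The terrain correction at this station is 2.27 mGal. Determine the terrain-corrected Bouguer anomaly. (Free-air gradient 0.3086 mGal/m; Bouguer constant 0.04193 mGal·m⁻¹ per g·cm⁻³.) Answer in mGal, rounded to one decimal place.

-120.2

Free-air correction = 0.3086 × 3262.8 = 1006.90 mGal
Free-air anomaly = 978771.99 − 979573.02 + (1006.90) = 205.87 mGal
Bouguer slab correction = 0.04193 × 2.40 × 3262.8 = 328.34 mGal
Simple Bouguer anomaly = 205.87 − (328.34) = -122.47 mGal
Complete Bouguer anomaly = -122.47 + 2.27 = -120.20 mGal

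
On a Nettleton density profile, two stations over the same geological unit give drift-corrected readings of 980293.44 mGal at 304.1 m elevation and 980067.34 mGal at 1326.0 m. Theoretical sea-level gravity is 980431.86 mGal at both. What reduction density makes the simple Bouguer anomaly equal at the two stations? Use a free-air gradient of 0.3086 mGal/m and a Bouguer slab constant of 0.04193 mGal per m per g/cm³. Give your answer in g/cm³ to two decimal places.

Δg_obs = 980067.34 − 980293.44 = -226.10 mGal over Δh = 1326.0 − 304.1 = 1021.9 m
Equal Bouguer anomalies ⇒ Δg_obs + (0.3086 − 0.04193ρ)·Δh = 0
0.3086 − 0.04193ρ = −Δg_obs/Δh = 0.22125
ρ = (0.3086 − 0.22125) / 0.04193 = 2.08 g/cm³

2.08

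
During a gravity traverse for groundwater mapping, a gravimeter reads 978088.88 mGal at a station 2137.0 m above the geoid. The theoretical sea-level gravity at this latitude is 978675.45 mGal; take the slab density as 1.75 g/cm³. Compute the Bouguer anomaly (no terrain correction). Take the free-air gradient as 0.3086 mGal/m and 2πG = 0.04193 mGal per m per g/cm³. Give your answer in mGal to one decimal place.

Free-air correction = 0.3086 × 2137.0 = 659.48 mGal
Free-air anomaly = 978088.88 − 978675.45 + (659.48) = 72.91 mGal
Bouguer slab correction = 0.04193 × 1.75 × 2137.0 = 156.81 mGal
Simple Bouguer anomaly = 72.91 − (156.81) = -83.90 mGal

-83.9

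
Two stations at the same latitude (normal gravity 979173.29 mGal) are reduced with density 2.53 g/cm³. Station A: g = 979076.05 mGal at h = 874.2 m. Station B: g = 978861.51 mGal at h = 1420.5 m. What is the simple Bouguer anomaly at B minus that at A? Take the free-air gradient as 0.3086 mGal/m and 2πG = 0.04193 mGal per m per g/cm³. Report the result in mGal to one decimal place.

Δg_SB(A) = 979076.05 − 979173.29 + 0.3086×874.2 − 0.04193×2.53×874.2 = 79.80 mGal
Δg_SB(B) = 978861.51 − 979173.29 + 0.3086×1420.5 − 0.04193×2.53×1420.5 = -24.10 mGal
Difference = -24.10 − (79.80) = -103.90 mGal

-103.9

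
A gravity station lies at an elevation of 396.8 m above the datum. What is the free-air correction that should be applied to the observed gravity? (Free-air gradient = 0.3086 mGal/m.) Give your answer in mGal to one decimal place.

122.5

Free-air correction = 0.3086 × 396.8 = 122.5 mGal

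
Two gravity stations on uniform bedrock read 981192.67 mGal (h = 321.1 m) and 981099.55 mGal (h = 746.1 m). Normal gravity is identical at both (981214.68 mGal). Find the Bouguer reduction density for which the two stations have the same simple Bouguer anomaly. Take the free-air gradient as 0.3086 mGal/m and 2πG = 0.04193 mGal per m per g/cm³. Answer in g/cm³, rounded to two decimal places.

Δg_obs = 981099.55 − 981192.67 = -93.12 mGal over Δh = 746.1 − 321.1 = 425.0 m
Equal Bouguer anomalies ⇒ Δg_obs + (0.3086 − 0.04193ρ)·Δh = 0
0.3086 − 0.04193ρ = −Δg_obs/Δh = 0.21911
ρ = (0.3086 − 0.21911) / 0.04193 = 2.13 g/cm³

2.13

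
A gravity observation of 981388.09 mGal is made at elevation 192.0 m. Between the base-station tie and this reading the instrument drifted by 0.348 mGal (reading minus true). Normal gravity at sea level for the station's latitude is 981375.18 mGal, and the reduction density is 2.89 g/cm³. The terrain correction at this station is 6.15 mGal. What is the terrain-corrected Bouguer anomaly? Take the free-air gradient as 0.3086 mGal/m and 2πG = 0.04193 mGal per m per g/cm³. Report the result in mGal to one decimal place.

Drift-corrected reading = 981388.09 − (0.348) = 981387.742 mGal
Free-air correction = 0.3086 × 192.0 = 59.25 mGal
Free-air anomaly = 981387.742 − 981375.18 + (59.25) = 71.812 mGal
Bouguer slab correction = 0.04193 × 2.89 × 192.0 = 23.27 mGal
Simple Bouguer anomaly = 71.812 − (23.27) = 48.542 mGal
Complete Bouguer anomaly = 48.542 + 6.15 = 54.692 mGal

54.7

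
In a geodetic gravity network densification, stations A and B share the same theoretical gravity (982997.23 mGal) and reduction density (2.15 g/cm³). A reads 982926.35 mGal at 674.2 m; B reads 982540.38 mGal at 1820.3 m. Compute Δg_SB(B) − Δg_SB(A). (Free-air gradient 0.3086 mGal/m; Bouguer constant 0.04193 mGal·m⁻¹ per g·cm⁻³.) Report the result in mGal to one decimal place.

Δg_SB(A) = 982926.35 − 982997.23 + 0.3086×674.2 − 0.04193×2.15×674.2 = 76.40 mGal
Δg_SB(B) = 982540.38 − 982997.23 + 0.3086×1820.3 − 0.04193×2.15×1820.3 = -59.20 mGal
Difference = -59.20 − (76.40) = -135.60 mGal

-135.6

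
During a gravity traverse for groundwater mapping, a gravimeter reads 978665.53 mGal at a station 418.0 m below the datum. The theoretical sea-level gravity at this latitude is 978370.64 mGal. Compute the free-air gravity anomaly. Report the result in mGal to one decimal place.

Free-air correction = 0.3086 × -418.0 = -128.99 mGal
Free-air anomaly = 978665.53 − 978370.64 + (-128.99) = 165.90 mGal

165.9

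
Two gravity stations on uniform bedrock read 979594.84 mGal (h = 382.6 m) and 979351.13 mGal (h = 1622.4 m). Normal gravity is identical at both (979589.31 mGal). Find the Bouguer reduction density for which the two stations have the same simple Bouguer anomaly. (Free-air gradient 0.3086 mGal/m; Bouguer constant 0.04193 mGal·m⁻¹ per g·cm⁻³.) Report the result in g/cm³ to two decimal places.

Δg_obs = 979351.13 − 979594.84 = -243.71 mGal over Δh = 1622.4 − 382.6 = 1239.8 m
Equal Bouguer anomalies ⇒ Δg_obs + (0.3086 − 0.04193ρ)·Δh = 0
0.3086 − 0.04193ρ = −Δg_obs/Δh = 0.19657
ρ = (0.3086 − 0.19657) / 0.04193 = 2.67 g/cm³

2.67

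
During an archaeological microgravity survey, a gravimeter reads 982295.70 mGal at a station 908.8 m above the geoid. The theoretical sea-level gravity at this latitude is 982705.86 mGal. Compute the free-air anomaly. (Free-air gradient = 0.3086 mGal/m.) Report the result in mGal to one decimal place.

-129.7

Free-air correction = 0.3086 × 908.8 = 280.46 mGal
Free-air anomaly = 982295.70 − 982705.86 + (280.46) = -129.70 mGal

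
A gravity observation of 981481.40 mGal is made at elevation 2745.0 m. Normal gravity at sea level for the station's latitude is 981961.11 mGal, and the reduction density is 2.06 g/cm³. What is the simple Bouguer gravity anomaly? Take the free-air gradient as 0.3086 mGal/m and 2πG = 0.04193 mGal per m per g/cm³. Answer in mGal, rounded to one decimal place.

130.3

Free-air correction = 0.3086 × 2745.0 = 847.11 mGal
Free-air anomaly = 981481.40 − 981961.11 + (847.11) = 367.40 mGal
Bouguer slab correction = 0.04193 × 2.06 × 2745.0 = 237.10 mGal
Simple Bouguer anomaly = 367.40 − (237.10) = 130.30 mGal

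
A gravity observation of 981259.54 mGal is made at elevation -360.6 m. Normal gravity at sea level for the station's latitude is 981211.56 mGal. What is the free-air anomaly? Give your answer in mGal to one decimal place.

-63.3

Free-air correction = 0.3086 × -360.6 = -111.28 mGal
Free-air anomaly = 981259.54 − 981211.56 + (-111.28) = -63.30 mGal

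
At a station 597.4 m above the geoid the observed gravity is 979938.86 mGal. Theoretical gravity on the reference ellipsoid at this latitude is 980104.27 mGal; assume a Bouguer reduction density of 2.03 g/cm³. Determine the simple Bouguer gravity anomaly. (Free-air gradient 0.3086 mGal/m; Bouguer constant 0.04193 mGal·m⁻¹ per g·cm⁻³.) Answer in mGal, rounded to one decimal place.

Free-air correction = 0.3086 × 597.4 = 184.36 mGal
Free-air anomaly = 979938.86 − 980104.27 + (184.36) = 18.95 mGal
Bouguer slab correction = 0.04193 × 2.03 × 597.4 = 50.85 mGal
Simple Bouguer anomaly = 18.95 − (50.85) = -31.90 mGal

-31.9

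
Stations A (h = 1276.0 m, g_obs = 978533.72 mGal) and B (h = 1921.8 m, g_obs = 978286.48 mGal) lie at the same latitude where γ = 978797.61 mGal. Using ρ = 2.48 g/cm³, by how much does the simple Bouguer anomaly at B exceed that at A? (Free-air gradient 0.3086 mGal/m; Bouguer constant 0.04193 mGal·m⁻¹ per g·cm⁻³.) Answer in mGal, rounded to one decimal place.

-115.1

Δg_SB(A) = 978533.72 − 978797.61 + 0.3086×1276.0 − 0.04193×2.48×1276.0 = -2.80 mGal
Δg_SB(B) = 978286.48 − 978797.61 + 0.3086×1921.8 − 0.04193×2.48×1921.8 = -117.90 mGal
Difference = -117.90 − (-2.80) = -115.10 mGal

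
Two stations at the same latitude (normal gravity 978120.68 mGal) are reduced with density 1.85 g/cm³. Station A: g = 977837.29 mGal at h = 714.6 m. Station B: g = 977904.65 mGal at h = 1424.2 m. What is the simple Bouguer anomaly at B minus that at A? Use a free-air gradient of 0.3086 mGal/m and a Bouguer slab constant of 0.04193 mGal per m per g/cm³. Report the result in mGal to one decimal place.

Δg_SB(A) = 977837.29 − 978120.68 + 0.3086×714.6 − 0.04193×1.85×714.6 = -118.30 mGal
Δg_SB(B) = 977904.65 − 978120.68 + 0.3086×1424.2 − 0.04193×1.85×1424.2 = 113.00 mGal
Difference = 113.00 − (-118.30) = 231.30 mGal

231.3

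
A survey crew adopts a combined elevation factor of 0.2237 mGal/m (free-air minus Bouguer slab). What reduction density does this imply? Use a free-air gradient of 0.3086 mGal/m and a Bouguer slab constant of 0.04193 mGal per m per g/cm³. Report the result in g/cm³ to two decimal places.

0.2237 = 0.3086 − 0.04193 × ρ
ρ = (0.3086 − 0.2237) / 0.04193 = 2.02 g/cm³

2.02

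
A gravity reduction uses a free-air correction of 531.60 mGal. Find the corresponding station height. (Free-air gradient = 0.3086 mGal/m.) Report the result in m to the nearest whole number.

h = 531.60 / 0.3086 = 1722.62 m

1723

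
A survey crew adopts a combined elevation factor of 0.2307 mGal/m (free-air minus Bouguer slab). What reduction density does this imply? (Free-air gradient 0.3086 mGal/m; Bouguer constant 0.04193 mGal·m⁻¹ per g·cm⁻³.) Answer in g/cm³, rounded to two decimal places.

0.2307 = 0.3086 − 0.04193 × ρ
ρ = (0.3086 − 0.2307) / 0.04193 = 1.86 g/cm³

1.86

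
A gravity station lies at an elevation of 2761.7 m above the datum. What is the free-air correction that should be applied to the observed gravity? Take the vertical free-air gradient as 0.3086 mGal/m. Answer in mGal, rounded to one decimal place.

852.3

Free-air correction = 0.3086 × 2761.7 = 852.3 mGal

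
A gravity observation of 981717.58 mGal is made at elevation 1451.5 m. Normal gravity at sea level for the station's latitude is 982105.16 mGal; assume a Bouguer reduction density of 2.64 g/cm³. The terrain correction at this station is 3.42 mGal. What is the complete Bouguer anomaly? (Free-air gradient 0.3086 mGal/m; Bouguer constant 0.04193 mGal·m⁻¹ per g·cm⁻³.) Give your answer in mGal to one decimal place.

Free-air correction = 0.3086 × 1451.5 = 447.93 mGal
Free-air anomaly = 981717.58 − 982105.16 + (447.93) = 60.35 mGal
Bouguer slab correction = 0.04193 × 2.64 × 1451.5 = 160.67 mGal
Simple Bouguer anomaly = 60.35 − (160.67) = -100.32 mGal
Complete Bouguer anomaly = -100.32 + 3.42 = -96.90 mGal

-96.9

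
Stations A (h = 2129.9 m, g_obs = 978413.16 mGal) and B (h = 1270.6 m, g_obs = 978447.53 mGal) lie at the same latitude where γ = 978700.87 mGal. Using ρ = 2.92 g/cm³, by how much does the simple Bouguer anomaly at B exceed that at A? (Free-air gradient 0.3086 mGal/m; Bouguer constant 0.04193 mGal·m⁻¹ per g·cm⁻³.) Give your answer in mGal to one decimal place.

-125.6

Δg_SB(A) = 978413.16 − 978700.87 + 0.3086×2129.9 − 0.04193×2.92×2129.9 = 108.80 mGal
Δg_SB(B) = 978447.53 − 978700.87 + 0.3086×1270.6 − 0.04193×2.92×1270.6 = -16.80 mGal
Difference = -16.80 − (108.80) = -125.60 mGal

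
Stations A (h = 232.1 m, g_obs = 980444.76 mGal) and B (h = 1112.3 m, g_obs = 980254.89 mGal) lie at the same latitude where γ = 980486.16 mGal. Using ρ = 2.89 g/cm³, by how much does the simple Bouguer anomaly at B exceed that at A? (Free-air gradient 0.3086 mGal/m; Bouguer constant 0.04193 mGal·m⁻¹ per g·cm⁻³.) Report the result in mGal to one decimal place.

-24.9

Δg_SB(A) = 980444.76 − 980486.16 + 0.3086×232.1 − 0.04193×2.89×232.1 = 2.10 mGal
Δg_SB(B) = 980254.89 − 980486.16 + 0.3086×1112.3 − 0.04193×2.89×1112.3 = -22.80 mGal
Difference = -22.80 − (2.10) = -24.90 mGal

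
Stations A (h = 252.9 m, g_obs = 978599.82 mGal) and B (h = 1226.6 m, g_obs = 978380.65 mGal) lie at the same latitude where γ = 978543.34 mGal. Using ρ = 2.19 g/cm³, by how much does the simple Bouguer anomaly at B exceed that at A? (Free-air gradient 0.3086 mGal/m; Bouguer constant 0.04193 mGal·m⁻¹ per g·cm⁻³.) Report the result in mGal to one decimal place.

Δg_SB(A) = 978599.82 − 978543.34 + 0.3086×252.9 − 0.04193×2.19×252.9 = 111.30 mGal
Δg_SB(B) = 978380.65 − 978543.34 + 0.3086×1226.6 − 0.04193×2.19×1226.6 = 103.20 mGal
Difference = 103.20 − (111.30) = -8.10 mGal

-8.1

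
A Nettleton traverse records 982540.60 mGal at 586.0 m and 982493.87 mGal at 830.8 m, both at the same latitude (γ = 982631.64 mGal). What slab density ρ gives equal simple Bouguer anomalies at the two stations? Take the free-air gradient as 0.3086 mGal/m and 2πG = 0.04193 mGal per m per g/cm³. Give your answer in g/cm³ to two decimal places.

2.81

Δg_obs = 982493.87 − 982540.60 = -46.73 mGal over Δh = 830.8 − 586.0 = 244.8 m
Equal Bouguer anomalies ⇒ Δg_obs + (0.3086 − 0.04193ρ)·Δh = 0
0.3086 − 0.04193ρ = −Δg_obs/Δh = 0.19089
ρ = (0.3086 − 0.19089) / 0.04193 = 2.81 g/cm³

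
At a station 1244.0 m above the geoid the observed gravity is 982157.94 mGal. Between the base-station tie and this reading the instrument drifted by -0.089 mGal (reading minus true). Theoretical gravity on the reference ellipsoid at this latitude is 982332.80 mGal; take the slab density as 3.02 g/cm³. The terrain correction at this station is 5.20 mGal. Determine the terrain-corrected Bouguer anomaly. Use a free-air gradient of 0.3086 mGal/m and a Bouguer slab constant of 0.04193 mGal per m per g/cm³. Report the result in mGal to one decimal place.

Drift-corrected reading = 982157.94 − (-0.089) = 982158.029 mGal
Free-air correction = 0.3086 × 1244.0 = 383.90 mGal
Free-air anomaly = 982158.029 − 982332.80 + (383.90) = 209.129 mGal
Bouguer slab correction = 0.04193 × 3.02 × 1244.0 = 157.53 mGal
Simple Bouguer anomaly = 209.129 − (157.53) = 51.599 mGal
Complete Bouguer anomaly = 51.599 + 5.20 = 56.799 mGal

56.8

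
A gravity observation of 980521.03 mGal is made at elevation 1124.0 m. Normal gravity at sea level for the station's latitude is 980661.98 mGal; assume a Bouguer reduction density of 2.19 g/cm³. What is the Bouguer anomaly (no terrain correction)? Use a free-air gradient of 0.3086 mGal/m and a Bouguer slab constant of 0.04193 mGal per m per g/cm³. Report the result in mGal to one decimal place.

Free-air correction = 0.3086 × 1124.0 = 346.87 mGal
Free-air anomaly = 980521.03 − 980661.98 + (346.87) = 205.92 mGal
Bouguer slab correction = 0.04193 × 2.19 × 1124.0 = 103.21 mGal
Simple Bouguer anomaly = 205.92 − (103.21) = 102.71 mGal

102.7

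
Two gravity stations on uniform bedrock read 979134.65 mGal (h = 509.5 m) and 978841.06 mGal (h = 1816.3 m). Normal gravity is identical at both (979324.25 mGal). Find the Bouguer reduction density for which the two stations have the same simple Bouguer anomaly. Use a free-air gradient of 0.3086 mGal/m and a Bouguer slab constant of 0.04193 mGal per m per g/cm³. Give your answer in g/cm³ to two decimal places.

2.00

Δg_obs = 978841.06 − 979134.65 = -293.59 mGal over Δh = 1816.3 − 509.5 = 1306.8 m
Equal Bouguer anomalies ⇒ Δg_obs + (0.3086 − 0.04193ρ)·Δh = 0
0.3086 − 0.04193ρ = −Δg_obs/Δh = 0.22466
ρ = (0.3086 − 0.22466) / 0.04193 = 2.00 g/cm³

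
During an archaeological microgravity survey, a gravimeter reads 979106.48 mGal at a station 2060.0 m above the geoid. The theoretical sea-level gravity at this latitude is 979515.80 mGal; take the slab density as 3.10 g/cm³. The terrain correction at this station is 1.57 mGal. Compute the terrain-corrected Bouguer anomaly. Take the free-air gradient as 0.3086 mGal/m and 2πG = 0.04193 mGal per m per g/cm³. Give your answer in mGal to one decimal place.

Free-air correction = 0.3086 × 2060.0 = 635.72 mGal
Free-air anomaly = 979106.48 − 979515.80 + (635.72) = 226.40 mGal
Bouguer slab correction = 0.04193 × 3.10 × 2060.0 = 267.76 mGal
Simple Bouguer anomaly = 226.40 − (267.76) = -41.36 mGal
Complete Bouguer anomaly = -41.36 + 1.57 = -39.79 mGal

-39.8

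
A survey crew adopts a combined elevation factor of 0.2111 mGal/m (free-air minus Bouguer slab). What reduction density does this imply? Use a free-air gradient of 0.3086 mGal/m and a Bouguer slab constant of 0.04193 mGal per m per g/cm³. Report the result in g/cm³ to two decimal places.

0.2111 = 0.3086 − 0.04193 × ρ
ρ = (0.3086 − 0.2111) / 0.04193 = 2.33 g/cm³

2.33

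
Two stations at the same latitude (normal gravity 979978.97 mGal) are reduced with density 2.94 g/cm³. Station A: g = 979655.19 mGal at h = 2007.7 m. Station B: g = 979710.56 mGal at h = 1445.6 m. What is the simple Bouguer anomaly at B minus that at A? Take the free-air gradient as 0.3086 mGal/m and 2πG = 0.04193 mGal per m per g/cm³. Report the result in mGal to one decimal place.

Δg_SB(A) = 979655.19 − 979978.97 + 0.3086×2007.7 − 0.04193×2.94×2007.7 = 48.30 mGal
Δg_SB(B) = 979710.56 − 979978.97 + 0.3086×1445.6 − 0.04193×2.94×1445.6 = -0.50 mGal
Difference = -0.50 − (48.30) = -48.80 mGal

-48.8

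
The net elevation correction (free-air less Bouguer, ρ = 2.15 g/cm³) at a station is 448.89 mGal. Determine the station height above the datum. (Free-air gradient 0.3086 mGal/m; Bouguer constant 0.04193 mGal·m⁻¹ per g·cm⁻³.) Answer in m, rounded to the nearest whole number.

2055

Combined gradient = 0.3086 − 0.04193 × 2.15 = 0.2184505 mGal/m
h = 448.89 / 0.2184505 = 2054.88 m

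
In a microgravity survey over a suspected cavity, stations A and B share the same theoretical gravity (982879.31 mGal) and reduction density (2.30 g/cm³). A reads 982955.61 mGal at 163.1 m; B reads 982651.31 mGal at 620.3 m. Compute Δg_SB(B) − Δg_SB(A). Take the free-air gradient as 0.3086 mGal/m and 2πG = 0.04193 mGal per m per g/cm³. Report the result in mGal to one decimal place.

Δg_SB(A) = 982955.61 − 982879.31 + 0.3086×163.1 − 0.04193×2.30×163.1 = 110.90 mGal
Δg_SB(B) = 982651.31 − 982879.31 + 0.3086×620.3 − 0.04193×2.30×620.3 = -96.40 mGal
Difference = -96.40 − (110.90) = -207.30 mGal

-207.3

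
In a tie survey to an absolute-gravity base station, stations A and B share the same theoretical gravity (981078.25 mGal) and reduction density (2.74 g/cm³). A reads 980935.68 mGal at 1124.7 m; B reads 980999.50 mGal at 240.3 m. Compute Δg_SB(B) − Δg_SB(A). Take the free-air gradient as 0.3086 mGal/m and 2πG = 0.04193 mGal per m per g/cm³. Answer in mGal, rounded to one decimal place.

-107.5

Δg_SB(A) = 980935.68 − 981078.25 + 0.3086×1124.7 − 0.04193×2.74×1124.7 = 75.30 mGal
Δg_SB(B) = 980999.50 − 981078.25 + 0.3086×240.3 − 0.04193×2.74×240.3 = -32.20 mGal
Difference = -32.20 − (75.30) = -107.50 mGal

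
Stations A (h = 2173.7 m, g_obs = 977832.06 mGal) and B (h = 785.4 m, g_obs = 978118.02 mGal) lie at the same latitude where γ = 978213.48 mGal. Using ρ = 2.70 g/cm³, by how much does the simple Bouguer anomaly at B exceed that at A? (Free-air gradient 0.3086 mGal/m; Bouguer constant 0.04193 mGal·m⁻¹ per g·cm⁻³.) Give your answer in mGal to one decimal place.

14.7

Δg_SB(A) = 977832.06 − 978213.48 + 0.3086×2173.7 − 0.04193×2.70×2173.7 = 43.30 mGal
Δg_SB(B) = 978118.02 − 978213.48 + 0.3086×785.4 − 0.04193×2.70×785.4 = 58.00 mGal
Difference = 58.00 − (43.30) = 14.70 mGal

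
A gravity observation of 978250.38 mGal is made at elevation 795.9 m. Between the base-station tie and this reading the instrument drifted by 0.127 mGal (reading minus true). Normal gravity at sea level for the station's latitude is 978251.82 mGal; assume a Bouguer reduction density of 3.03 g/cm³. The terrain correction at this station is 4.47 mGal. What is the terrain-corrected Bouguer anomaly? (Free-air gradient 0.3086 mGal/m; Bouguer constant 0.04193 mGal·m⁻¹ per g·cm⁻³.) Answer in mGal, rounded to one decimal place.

Drift-corrected reading = 978250.38 − (0.127) = 978250.253 mGal
Free-air correction = 0.3086 × 795.9 = 245.61 mGal
Free-air anomaly = 978250.253 − 978251.82 + (245.61) = 244.043 mGal
Bouguer slab correction = 0.04193 × 3.03 × 795.9 = 101.12 mGal
Simple Bouguer anomaly = 244.043 − (101.12) = 142.923 mGal
Complete Bouguer anomaly = 142.923 + 4.47 = 147.393 mGal

147.4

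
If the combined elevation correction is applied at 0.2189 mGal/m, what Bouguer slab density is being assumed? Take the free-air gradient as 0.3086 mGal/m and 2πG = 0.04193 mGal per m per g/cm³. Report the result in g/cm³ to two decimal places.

2.14

0.2189 = 0.3086 − 0.04193 × ρ
ρ = (0.3086 − 0.2189) / 0.04193 = 2.14 g/cm³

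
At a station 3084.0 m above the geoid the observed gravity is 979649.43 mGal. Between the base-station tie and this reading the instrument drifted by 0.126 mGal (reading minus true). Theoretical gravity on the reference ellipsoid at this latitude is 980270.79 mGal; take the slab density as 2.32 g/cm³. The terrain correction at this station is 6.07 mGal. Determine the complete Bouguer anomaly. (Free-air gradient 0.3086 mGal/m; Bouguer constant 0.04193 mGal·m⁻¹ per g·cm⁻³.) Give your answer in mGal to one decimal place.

Drift-corrected reading = 979649.43 − (0.126) = 979649.304 mGal
Free-air correction = 0.3086 × 3084.0 = 951.72 mGal
Free-air anomaly = 979649.304 − 980270.79 + (951.72) = 330.234 mGal
Bouguer slab correction = 0.04193 × 2.32 × 3084.0 = 300.00 mGal
Simple Bouguer anomaly = 330.234 − (300.00) = 30.234 mGal
Complete Bouguer anomaly = 30.234 + 6.07 = 36.304 mGal

36.3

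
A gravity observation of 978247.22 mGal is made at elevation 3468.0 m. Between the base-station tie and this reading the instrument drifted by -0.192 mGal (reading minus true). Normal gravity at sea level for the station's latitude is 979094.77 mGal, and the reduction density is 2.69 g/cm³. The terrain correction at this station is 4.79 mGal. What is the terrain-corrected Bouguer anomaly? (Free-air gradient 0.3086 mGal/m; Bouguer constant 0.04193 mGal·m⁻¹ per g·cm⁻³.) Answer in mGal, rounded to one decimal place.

-163.5

Drift-corrected reading = 978247.22 − (-0.192) = 978247.412 mGal
Free-air correction = 0.3086 × 3468.0 = 1070.22 mGal
Free-air anomaly = 978247.412 − 979094.77 + (1070.22) = 222.862 mGal
Bouguer slab correction = 0.04193 × 2.69 × 3468.0 = 391.16 mGal
Simple Bouguer anomaly = 222.862 − (391.16) = -168.298 mGal
Complete Bouguer anomaly = -168.298 + 4.79 = -163.508 mGal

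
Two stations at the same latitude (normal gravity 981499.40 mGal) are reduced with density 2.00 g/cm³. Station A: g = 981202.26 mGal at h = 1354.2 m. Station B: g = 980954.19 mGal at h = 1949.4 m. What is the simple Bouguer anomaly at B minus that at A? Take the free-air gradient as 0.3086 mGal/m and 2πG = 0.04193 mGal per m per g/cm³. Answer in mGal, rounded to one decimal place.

Δg_SB(A) = 981202.26 − 981499.40 + 0.3086×1354.2 − 0.04193×2.00×1354.2 = 7.20 mGal
Δg_SB(B) = 980954.19 − 981499.40 + 0.3086×1949.4 − 0.04193×2.00×1949.4 = -107.10 mGal
Difference = -107.10 − (7.20) = -114.30 mGal

-114.3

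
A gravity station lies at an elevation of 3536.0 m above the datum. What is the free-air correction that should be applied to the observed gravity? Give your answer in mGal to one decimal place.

Free-air correction = 0.3086 × 3536.0 = 1091.2 mGal

1091.2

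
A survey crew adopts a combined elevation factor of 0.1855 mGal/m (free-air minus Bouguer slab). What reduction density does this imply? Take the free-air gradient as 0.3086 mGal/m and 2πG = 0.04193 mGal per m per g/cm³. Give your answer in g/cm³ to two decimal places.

0.1855 = 0.3086 − 0.04193 × ρ
ρ = (0.3086 − 0.1855) / 0.04193 = 2.94 g/cm³

2.94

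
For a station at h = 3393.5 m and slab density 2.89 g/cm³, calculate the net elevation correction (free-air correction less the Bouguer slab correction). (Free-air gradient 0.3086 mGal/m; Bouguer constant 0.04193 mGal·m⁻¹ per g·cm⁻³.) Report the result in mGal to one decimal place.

Combined gradient = 0.3086 − 0.04193 × 2.89 = 0.1874223 mGal/m
Combined elevation correction = 0.1874223 × 3393.5 = 636.0 mGal

636.0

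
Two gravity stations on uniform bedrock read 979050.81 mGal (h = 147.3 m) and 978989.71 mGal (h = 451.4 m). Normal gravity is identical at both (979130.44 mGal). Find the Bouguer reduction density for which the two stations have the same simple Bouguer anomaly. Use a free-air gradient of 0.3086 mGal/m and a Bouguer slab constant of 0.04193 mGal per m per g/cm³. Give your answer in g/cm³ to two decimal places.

2.57

Δg_obs = 978989.71 − 979050.81 = -61.10 mGal over Δh = 451.4 − 147.3 = 304.1 m
Equal Bouguer anomalies ⇒ Δg_obs + (0.3086 − 0.04193ρ)·Δh = 0
0.3086 − 0.04193ρ = −Δg_obs/Δh = 0.20092
ρ = (0.3086 − 0.20092) / 0.04193 = 2.57 g/cm³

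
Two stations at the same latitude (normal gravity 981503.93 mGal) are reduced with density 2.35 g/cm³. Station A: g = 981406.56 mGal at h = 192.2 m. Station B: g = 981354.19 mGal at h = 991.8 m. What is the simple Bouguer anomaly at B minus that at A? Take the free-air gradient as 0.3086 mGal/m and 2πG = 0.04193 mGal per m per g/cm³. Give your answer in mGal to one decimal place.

115.6

Δg_SB(A) = 981406.56 − 981503.93 + 0.3086×192.2 − 0.04193×2.35×192.2 = -57.00 mGal
Δg_SB(B) = 981354.19 − 981503.93 + 0.3086×991.8 − 0.04193×2.35×991.8 = 58.60 mGal
Difference = 58.60 − (-57.00) = 115.60 mGal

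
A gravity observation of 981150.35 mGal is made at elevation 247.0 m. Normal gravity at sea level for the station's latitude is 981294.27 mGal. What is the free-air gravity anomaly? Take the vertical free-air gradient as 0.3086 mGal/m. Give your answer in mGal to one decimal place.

-67.7

Free-air correction = 0.3086 × 247.0 = 76.22 mGal
Free-air anomaly = 981150.35 − 981294.27 + (76.22) = -67.70 mGal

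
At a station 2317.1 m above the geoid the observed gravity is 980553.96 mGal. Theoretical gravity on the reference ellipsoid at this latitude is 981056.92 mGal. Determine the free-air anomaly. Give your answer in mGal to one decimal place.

Free-air correction = 0.3086 × 2317.1 = 715.06 mGal
Free-air anomaly = 980553.96 − 981056.92 + (715.06) = 212.10 mGal

212.1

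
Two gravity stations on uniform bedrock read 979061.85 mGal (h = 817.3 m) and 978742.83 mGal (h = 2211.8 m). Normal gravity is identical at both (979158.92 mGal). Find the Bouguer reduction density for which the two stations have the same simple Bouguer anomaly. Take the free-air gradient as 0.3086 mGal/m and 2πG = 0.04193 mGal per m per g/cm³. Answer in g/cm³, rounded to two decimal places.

Δg_obs = 978742.83 − 979061.85 = -319.02 mGal over Δh = 2211.8 − 817.3 = 1394.5 m
Equal Bouguer anomalies ⇒ Δg_obs + (0.3086 − 0.04193ρ)·Δh = 0
0.3086 − 0.04193ρ = −Δg_obs/Δh = 0.22877
ρ = (0.3086 − 0.22877) / 0.04193 = 1.90 g/cm³

1.90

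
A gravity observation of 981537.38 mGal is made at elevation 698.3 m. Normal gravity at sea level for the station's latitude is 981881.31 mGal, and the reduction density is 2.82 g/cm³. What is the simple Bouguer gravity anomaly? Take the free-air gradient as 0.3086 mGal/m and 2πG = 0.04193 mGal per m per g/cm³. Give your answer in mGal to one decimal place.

-211.0

Free-air correction = 0.3086 × 698.3 = 215.50 mGal
Free-air anomaly = 981537.38 − 981881.31 + (215.50) = -128.43 mGal
Bouguer slab correction = 0.04193 × 2.82 × 698.3 = 82.57 mGal
Simple Bouguer anomaly = -128.43 − (82.57) = -211.00 mGal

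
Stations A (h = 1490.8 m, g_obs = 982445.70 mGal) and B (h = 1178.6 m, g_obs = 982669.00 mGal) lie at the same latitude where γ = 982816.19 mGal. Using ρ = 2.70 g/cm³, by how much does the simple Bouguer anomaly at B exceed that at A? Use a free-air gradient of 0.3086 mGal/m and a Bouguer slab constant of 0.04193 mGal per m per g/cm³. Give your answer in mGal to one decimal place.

Δg_SB(A) = 982445.70 − 982816.19 + 0.3086×1490.8 − 0.04193×2.70×1490.8 = -79.20 mGal
Δg_SB(B) = 982669.00 − 982816.19 + 0.3086×1178.6 − 0.04193×2.70×1178.6 = 83.10 mGal
Difference = 83.10 − (-79.20) = 162.30 mGal

162.3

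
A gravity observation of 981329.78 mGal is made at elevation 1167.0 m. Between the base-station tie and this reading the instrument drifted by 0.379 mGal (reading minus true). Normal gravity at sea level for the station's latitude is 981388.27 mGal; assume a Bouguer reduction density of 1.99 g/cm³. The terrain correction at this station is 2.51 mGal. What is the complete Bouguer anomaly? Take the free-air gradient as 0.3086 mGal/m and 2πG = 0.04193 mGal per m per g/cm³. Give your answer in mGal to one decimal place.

Drift-corrected reading = 981329.78 − (0.379) = 981329.401 mGal
Free-air correction = 0.3086 × 1167.0 = 360.14 mGal
Free-air anomaly = 981329.401 − 981388.27 + (360.14) = 301.271 mGal
Bouguer slab correction = 0.04193 × 1.99 × 1167.0 = 97.38 mGal
Simple Bouguer anomaly = 301.271 − (97.38) = 203.891 mGal
Complete Bouguer anomaly = 203.891 + 2.51 = 206.401 mGal

206.4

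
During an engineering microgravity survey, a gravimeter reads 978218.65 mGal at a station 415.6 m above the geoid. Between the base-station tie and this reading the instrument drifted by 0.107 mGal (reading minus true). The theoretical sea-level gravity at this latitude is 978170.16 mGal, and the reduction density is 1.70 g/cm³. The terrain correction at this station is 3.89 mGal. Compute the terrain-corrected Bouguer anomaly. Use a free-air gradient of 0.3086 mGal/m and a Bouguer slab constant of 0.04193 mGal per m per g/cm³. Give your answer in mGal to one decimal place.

Drift-corrected reading = 978218.65 − (0.107) = 978218.543 mGal
Free-air correction = 0.3086 × 415.6 = 128.25 mGal
Free-air anomaly = 978218.543 − 978170.16 + (128.25) = 176.633 mGal
Bouguer slab correction = 0.04193 × 1.70 × 415.6 = 29.62 mGal
Simple Bouguer anomaly = 176.633 − (29.62) = 147.013 mGal
Complete Bouguer anomaly = 147.013 + 3.89 = 150.903 mGal

150.9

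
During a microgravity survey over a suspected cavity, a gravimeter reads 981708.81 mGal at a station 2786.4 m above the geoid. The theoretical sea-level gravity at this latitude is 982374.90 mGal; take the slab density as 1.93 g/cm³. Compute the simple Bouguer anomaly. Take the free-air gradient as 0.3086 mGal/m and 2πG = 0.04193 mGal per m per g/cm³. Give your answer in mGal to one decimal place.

Free-air correction = 0.3086 × 2786.4 = 859.88 mGal
Free-air anomaly = 981708.81 − 982374.90 + (859.88) = 193.79 mGal
Bouguer slab correction = 0.04193 × 1.93 × 2786.4 = 225.49 mGal
Simple Bouguer anomaly = 193.79 − (225.49) = -31.70 mGal

-31.7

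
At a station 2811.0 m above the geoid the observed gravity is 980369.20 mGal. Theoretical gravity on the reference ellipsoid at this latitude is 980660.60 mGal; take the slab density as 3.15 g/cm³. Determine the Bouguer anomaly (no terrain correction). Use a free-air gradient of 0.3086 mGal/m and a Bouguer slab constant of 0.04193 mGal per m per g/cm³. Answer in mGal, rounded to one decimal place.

204.8

Free-air correction = 0.3086 × 2811.0 = 867.47 mGal
Free-air anomaly = 980369.20 − 980660.60 + (867.47) = 576.07 mGal
Bouguer slab correction = 0.04193 × 3.15 × 2811.0 = 371.28 mGal
Simple Bouguer anomaly = 576.07 − (371.28) = 204.79 mGal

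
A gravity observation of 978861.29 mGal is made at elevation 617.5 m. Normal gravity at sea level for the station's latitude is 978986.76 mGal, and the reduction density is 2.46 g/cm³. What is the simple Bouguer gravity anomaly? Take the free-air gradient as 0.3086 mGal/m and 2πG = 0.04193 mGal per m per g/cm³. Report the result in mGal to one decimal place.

1.4

Free-air correction = 0.3086 × 617.5 = 190.56 mGal
Free-air anomaly = 978861.29 − 978986.76 + (190.56) = 65.09 mGal
Bouguer slab correction = 0.04193 × 2.46 × 617.5 = 63.69 mGal
Simple Bouguer anomaly = 65.09 − (63.69) = 1.40 mGal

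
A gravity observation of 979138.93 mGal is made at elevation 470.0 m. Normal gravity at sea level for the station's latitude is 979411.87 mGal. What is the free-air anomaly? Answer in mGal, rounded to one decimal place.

-127.9

Free-air correction = 0.3086 × 470.0 = 145.04 mGal
Free-air anomaly = 979138.93 − 979411.87 + (145.04) = -127.90 mGal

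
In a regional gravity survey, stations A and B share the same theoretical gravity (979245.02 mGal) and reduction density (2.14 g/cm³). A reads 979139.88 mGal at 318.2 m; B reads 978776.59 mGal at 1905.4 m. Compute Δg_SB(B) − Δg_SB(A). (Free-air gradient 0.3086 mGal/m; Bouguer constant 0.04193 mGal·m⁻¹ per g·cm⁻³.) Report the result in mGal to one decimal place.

Δg_SB(A) = 979139.88 − 979245.02 + 0.3086×318.2 − 0.04193×2.14×318.2 = -35.50 mGal
Δg_SB(B) = 978776.59 − 979245.02 + 0.3086×1905.4 − 0.04193×2.14×1905.4 = -51.40 mGal
Difference = -51.40 − (-35.50) = -15.90 mGal

-15.9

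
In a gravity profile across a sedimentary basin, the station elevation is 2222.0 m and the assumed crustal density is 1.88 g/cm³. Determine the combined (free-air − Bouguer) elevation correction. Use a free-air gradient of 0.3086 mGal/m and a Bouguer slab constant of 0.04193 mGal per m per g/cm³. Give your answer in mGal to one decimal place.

Combined gradient = 0.3086 − 0.04193 × 1.88 = 0.2297716 mGal/m
Combined elevation correction = 0.2297716 × 2222.0 = 510.6 mGal

510.6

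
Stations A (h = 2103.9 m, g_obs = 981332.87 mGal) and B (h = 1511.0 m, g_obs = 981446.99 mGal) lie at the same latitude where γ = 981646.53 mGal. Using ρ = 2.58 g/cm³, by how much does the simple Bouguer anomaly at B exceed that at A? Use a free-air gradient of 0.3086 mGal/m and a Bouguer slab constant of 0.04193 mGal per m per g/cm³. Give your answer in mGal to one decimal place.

Δg_SB(A) = 981332.87 − 981646.53 + 0.3086×2103.9 − 0.04193×2.58×2103.9 = 108.00 mGal
Δg_SB(B) = 981446.99 − 981646.53 + 0.3086×1511.0 − 0.04193×2.58×1511.0 = 103.30 mGal
Difference = 103.30 − (108.00) = -4.70 mGal

-4.7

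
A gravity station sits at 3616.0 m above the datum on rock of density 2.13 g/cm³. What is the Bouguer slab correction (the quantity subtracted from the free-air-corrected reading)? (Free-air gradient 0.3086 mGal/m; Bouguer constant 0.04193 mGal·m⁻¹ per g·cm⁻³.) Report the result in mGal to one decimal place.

Bouguer slab correction = 0.04193 × 2.13 × 3616.0 = 322.9 mGal

322.9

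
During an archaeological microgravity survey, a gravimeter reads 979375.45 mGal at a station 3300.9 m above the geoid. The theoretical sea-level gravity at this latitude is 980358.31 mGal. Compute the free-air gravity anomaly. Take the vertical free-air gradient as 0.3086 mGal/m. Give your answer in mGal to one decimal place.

35.8

Free-air correction = 0.3086 × 3300.9 = 1018.66 mGal
Free-air anomaly = 979375.45 − 980358.31 + (1018.66) = 35.80 mGal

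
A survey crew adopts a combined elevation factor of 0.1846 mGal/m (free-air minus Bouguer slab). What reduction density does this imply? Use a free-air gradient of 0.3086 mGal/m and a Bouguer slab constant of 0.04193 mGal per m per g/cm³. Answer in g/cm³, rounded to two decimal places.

0.1846 = 0.3086 − 0.04193 × ρ
ρ = (0.3086 − 0.1846) / 0.04193 = 2.96 g/cm³

2.96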